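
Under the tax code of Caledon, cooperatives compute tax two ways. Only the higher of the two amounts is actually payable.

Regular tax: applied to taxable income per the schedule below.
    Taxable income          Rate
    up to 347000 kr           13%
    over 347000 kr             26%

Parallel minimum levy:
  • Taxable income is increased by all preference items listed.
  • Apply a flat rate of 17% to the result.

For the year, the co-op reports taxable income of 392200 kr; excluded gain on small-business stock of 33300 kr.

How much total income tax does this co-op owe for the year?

Regular tax:
  347000 kr × 13% = 45110 kr
  45200 kr × 26% = 11752 kr
  → 56862 kr

Parallel minimum levy:
  Adjusted income: 392200 kr + 33300 kr = 425500 kr
  425500 kr × 17% = 72335 kr

72335 kr > 56862 kr, so the parallel minimum levy is the binding amount.

72335 kr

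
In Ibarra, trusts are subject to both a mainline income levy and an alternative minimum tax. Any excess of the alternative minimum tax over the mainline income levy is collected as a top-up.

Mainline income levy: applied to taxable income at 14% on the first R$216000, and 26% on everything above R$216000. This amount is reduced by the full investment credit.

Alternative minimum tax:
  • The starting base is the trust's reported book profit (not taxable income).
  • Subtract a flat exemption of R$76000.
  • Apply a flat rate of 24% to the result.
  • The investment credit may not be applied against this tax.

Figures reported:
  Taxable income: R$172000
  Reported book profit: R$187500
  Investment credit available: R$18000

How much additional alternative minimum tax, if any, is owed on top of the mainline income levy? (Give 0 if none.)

R$20680

Mainline income levy:
  R$172000 × 14% = R$24080
  Less investment credit R$18000 → R$6080

Alternative minimum tax:
  Base (reported book profit): R$187500
  Less exemption R$76000 → base R$111500
  R$111500 × 24% = R$26760

Excess of alternative minimum tax over mainline income levy: R$26760 − R$6080 = R$20680.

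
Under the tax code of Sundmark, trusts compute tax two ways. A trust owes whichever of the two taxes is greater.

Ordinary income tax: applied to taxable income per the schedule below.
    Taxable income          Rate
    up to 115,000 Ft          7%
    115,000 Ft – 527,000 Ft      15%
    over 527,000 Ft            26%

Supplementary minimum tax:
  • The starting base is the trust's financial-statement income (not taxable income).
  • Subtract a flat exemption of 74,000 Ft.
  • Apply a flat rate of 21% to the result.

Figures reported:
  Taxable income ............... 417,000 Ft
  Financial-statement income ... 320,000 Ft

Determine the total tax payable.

53,350 Ft

Ordinary income tax:
  115,000 Ft × 7% = 8,050 Ft
  302,000 Ft × 15% = 45,300 Ft
  → 53,350 Ft

Supplementary minimum tax:
  Base (financial-statement income): 320,000 Ft
  Less exemption 74,000 Ft → base 246,000 Ft
  246,000 Ft × 21% = 51,660 Ft

53,350 Ft > 51,660 Ft, so the ordinary income tax governs.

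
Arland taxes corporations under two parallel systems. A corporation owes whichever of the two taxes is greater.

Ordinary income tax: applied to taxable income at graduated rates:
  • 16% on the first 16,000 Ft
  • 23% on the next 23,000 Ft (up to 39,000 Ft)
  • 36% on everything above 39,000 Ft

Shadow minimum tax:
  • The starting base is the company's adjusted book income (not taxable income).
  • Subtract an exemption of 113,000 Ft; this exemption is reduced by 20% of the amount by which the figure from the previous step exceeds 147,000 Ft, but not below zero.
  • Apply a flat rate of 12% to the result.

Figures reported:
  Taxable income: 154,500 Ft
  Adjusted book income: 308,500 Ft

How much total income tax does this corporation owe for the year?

49,430 Ft

Ordinary income tax:
  16,000 Ft × 16% = 2,560 Ft
  23,000 Ft × 23% = 5,290 Ft
  115,500 Ft × 36% = 41,580 Ft
  → 49,430 Ft

Shadow minimum tax:
  Base (adjusted book income): 308,500 Ft
  Exemption: 113,000 Ft − 20% × (308,500 Ft − 147,000 Ft) = 113,000 Ft − 32,300 Ft = 80,700 Ft
  Base: 308,500 Ft − 80,700 Ft = 227,800 Ft
  227,800 Ft × 12% = 27,336 Ft

49,430 Ft > 27,336 Ft, so the ordinary income tax governs.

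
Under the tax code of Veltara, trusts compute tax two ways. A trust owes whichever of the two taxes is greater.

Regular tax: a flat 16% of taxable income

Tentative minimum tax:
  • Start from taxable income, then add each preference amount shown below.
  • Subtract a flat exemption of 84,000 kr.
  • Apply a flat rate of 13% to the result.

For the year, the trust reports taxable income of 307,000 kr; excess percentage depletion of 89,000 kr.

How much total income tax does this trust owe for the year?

49,120 kr

Regular tax:
  307,000 kr × 16% = 49,120 kr

Tentative minimum tax:
  Adjusted income: 307,000 kr + 89,000 kr = 396,000 kr
  Less exemption 84,000 kr → base 312,000 kr
  312,000 kr × 13% = 40,560 kr

49,120 kr > 40,560 kr, so the regular tax governs.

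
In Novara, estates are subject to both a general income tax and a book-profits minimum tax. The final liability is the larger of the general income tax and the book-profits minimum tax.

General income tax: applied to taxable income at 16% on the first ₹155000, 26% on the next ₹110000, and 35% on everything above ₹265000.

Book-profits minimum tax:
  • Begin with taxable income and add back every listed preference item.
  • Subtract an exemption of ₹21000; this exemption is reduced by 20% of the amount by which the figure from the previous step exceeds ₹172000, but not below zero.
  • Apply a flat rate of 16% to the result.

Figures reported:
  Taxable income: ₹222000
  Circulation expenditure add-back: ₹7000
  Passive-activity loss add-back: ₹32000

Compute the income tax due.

₹42220

Book-profits minimum tax:
  Adjusted income: ₹222000 + ₹7000 + ₹32000 = ₹261000
  Exemption: ₹21000 − 20% × (₹261000 − ₹172000) = ₹21000 − ₹17800 = ₹3200
  Base: ₹261000 − ₹3200 = ₹257800
  ₹257800 × 16% = ₹41248

General income tax:
  ₹155000 × 16% = ₹24800
  ₹67000 × 26% = ₹17420
  → ₹42220

₹42220 > ₹41248, so the general income tax governs.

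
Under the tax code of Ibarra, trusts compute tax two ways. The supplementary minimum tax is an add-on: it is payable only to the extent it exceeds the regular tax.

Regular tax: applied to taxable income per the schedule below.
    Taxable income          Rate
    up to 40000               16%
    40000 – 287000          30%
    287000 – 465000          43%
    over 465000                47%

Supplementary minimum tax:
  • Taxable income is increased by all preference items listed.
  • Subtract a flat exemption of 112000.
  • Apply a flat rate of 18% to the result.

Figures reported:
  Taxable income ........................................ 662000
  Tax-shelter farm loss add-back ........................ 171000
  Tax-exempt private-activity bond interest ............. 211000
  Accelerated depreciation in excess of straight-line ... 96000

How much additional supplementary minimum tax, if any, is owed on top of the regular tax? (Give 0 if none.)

Supplementary minimum tax:
  Adjusted income: 662000 + 171000 + 211000 + 96000 = 1140000
  Less exemption 112000 → base 1028000
  1028000 × 18% = 185040

Regular tax:
  40000 × 16% = 6400
  247000 × 30% = 74100
  178000 × 43% = 76540
  197000 × 47% = 92590
  → 249630

185040 ≤ 249630, so no add-on is due.

0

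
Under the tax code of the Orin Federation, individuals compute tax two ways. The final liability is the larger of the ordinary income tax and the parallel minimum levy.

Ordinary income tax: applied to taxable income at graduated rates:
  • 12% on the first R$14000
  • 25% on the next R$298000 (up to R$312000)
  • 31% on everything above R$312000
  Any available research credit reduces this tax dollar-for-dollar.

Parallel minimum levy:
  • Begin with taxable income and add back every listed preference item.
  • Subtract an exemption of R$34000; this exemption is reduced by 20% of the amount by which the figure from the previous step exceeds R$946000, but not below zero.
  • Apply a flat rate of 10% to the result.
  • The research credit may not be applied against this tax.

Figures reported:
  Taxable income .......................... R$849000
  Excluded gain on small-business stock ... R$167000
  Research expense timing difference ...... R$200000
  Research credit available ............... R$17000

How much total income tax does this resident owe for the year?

R$225650

Ordinary income tax:
  R$14000 × 12% = R$1680
  R$298000 × 25% = R$74500
  R$537000 × 31% = R$166470
  → R$242650
  Less research credit R$17000 → R$225650

Parallel minimum levy:
  Adjusted income: R$849000 + R$167000 + R$200000 = R$1216000
  Exemption: 20% × (R$1216000 − R$946000) = R$54000 ≥ R$34000, so the exemption is fully phased out
  Base: R$1216000 − R$0 = R$1216000
  R$1216000 × 10% = R$121600

R$225650 > R$121600, so the ordinary income tax governs.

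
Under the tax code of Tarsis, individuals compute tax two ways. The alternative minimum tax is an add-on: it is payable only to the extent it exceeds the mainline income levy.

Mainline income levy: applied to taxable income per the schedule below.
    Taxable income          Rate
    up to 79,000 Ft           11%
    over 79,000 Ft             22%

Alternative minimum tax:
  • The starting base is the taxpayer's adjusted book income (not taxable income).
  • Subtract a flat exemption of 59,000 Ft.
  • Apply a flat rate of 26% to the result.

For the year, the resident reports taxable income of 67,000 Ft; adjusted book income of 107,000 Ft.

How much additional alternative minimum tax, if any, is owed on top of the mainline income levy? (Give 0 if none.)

5,110 Ft

Mainline income levy:
  67,000 Ft × 11% = 7,370 Ft

Alternative minimum tax:
  Base (adjusted book income): 107,000 Ft
  Less exemption 59,000 Ft → base 48,000 Ft
  48,000 Ft × 26% = 12,480 Ft

Excess of alternative minimum tax over mainline income levy: 12,480 Ft − 7,370 Ft = 5,110 Ft.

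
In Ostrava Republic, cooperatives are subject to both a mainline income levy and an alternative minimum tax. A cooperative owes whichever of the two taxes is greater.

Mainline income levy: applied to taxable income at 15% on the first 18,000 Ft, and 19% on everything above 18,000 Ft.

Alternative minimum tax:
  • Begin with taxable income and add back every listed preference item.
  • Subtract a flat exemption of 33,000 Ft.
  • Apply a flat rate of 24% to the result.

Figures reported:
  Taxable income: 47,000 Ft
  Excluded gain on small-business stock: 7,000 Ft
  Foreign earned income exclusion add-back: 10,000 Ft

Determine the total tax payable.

Mainline income levy:
  18,000 Ft × 15% = 2,700 Ft
  29,000 Ft × 19% = 5,510 Ft
  → 8,210 Ft

Alternative minimum tax:
  Adjusted income: 47,000 Ft + 7,000 Ft + 10,000 Ft = 64,000 Ft
  Less exemption 33,000 Ft → base 31,000 Ft
  31,000 Ft × 24% = 7,440 Ft

8,210 Ft > 7,440 Ft, so the mainline income levy governs.

8,210 Ft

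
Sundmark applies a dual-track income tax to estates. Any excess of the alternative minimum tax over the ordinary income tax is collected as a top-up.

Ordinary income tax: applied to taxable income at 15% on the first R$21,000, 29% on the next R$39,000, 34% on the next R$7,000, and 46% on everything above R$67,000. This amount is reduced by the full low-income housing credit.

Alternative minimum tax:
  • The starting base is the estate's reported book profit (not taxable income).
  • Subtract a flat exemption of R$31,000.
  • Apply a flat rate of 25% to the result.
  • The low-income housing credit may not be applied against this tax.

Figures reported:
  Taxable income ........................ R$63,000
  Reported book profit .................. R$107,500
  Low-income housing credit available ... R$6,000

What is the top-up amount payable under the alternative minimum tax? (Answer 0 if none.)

Ordinary income tax:
  R$21,000 × 15% = R$3,150
  R$39,000 × 29% = R$11,310
  R$3,000 × 34% = R$1,020
  → R$15,480
  Less low-income housing credit R$6,000 → R$9,480

Alternative minimum tax:
  Base (reported book profit): R$107,500
  Less exemption R$31,000 → base R$76,500
  R$76,500 × 25% = R$19,125

Excess of alternative minimum tax over ordinary income tax: R$19,125 − R$9,480 = R$9,645.

R$9,645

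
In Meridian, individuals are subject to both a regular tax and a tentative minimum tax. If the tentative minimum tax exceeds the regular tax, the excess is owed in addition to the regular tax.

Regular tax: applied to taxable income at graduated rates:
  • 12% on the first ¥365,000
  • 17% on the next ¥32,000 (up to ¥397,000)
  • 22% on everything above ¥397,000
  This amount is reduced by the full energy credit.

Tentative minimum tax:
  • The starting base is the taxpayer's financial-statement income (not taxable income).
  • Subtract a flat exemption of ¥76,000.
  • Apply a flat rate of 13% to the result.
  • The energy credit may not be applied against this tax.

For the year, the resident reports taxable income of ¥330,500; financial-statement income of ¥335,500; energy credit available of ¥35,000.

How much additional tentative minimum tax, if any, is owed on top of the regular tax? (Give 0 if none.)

Regular tax:
  ¥330,500 × 12% = ¥39,660
  Less energy credit ¥35,000 → ¥4,660

Tentative minimum tax:
  Base (financial-statement income): ¥335,500
  Less exemption ¥76,000 → base ¥259,500
  ¥259,500 × 13% = ¥33,735

Excess of tentative minimum tax over regular tax: ¥33,735 − ¥4,660 = ¥29,075.

¥29,075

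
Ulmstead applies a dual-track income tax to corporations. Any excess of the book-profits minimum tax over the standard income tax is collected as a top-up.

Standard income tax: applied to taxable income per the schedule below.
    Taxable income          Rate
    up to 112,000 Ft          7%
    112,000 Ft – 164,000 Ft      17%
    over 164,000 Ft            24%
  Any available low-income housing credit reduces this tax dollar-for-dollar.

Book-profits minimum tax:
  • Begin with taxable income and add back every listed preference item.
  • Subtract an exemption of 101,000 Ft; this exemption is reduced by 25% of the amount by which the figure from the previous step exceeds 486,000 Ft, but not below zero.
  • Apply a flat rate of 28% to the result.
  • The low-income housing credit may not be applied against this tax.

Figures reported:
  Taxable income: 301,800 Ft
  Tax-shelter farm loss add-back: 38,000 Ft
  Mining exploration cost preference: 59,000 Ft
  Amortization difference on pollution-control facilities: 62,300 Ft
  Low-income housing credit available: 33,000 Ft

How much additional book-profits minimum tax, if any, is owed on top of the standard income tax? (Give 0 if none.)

Standard income tax:
  112,000 Ft × 7% = 7,840 Ft
  52,000 Ft × 17% = 8,840 Ft
  137,800 Ft × 24% = 33,072 Ft
  → 49,752 Ft
  Less low-income housing credit 33,000 Ft → 16,752 Ft

Book-profits minimum tax:
  Adjusted income: 301,800 Ft + 38,000 Ft + 59,000 Ft + 62,300 Ft = 461,100 Ft
  Exemption: 461,100 Ft ≤ 486,000 Ft, so full 101,000 Ft applies
  Base: 461,100 Ft − 101,000 Ft = 360,100 Ft
  360,100 Ft × 28% = 100,828 Ft

Excess of book-profits minimum tax over standard income tax: 100,828 Ft − 16,752 Ft = 84,076 Ft.

84,076 Ft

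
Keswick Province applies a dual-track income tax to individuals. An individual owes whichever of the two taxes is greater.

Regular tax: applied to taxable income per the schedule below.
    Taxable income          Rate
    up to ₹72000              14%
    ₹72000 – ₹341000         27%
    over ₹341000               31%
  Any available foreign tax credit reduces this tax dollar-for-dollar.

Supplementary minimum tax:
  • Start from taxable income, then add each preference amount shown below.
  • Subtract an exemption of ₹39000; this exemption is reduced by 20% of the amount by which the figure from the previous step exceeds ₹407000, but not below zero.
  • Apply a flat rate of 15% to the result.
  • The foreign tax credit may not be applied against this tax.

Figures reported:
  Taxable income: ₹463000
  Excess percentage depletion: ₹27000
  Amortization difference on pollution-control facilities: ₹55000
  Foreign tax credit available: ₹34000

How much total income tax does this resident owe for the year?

₹86530

Regular tax:
  ₹72000 × 14% = ₹10080
  ₹269000 × 27% = ₹72630
  ₹122000 × 31% = ₹37820
  → ₹120530
  Less foreign tax credit ₹34000 → ₹86530

Supplementary minimum tax:
  Adjusted income: ₹463000 + ₹27000 + ₹55000 = ₹545000
  Exemption: ₹39000 − 20% × (₹545000 − ₹407000) = ₹39000 − ₹27600 = ₹11400
  Base: ₹545000 − ₹11400 = ₹533600
  ₹533600 × 15% = ₹80040

₹86530 > ₹80040, so the regular tax governs.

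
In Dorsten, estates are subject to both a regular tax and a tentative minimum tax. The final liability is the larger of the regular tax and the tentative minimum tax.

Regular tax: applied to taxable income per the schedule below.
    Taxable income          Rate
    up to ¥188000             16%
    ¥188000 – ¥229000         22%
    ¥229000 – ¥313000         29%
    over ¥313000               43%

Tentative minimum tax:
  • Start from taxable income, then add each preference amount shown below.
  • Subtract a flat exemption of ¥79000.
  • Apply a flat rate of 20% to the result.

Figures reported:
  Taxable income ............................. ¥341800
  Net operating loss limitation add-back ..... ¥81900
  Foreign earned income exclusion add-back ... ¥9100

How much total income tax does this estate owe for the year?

Regular tax:
  ¥188000 × 16% = ¥30080
  ¥41000 × 22% = ¥9020
  ¥84000 × 29% = ¥24360
  ¥28800 × 43% = ¥12384
  → ¥75844

Tentative minimum tax:
  Adjusted income: ¥341800 + ¥81900 + ¥9100 = ¥432800
  Less exemption ¥79000 → base ¥353800
  ¥353800 × 20% = ¥70760

¥75844 > ¥70760, so the regular tax governs.

¥75844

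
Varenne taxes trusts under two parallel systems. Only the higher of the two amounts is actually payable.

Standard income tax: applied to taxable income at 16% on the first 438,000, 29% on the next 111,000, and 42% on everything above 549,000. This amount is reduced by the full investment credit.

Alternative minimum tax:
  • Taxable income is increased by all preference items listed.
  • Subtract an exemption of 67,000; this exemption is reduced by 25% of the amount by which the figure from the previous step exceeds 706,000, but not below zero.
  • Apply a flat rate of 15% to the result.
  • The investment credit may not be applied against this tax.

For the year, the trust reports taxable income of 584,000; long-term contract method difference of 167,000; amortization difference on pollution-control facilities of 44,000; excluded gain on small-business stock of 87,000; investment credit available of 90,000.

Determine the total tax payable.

128,850

Alternative minimum tax:
  Adjusted income: 584,000 + 167,000 + 44,000 + 87,000 = 882,000
  Exemption: 67,000 − 25% × (882,000 − 706,000) = 67,000 − 44,000 = 23,000
  Base: 882,000 − 23,000 = 859,000
  859,000 × 15% = 128,850

Standard income tax:
  438,000 × 16% = 70,080
  111,000 × 29% = 32,190
  35,000 × 42% = 14,700
  → 116,970
  Less investment credit 90,000 → 26,970

128,850 > 26,970, so the alternative minimum tax is the binding amount.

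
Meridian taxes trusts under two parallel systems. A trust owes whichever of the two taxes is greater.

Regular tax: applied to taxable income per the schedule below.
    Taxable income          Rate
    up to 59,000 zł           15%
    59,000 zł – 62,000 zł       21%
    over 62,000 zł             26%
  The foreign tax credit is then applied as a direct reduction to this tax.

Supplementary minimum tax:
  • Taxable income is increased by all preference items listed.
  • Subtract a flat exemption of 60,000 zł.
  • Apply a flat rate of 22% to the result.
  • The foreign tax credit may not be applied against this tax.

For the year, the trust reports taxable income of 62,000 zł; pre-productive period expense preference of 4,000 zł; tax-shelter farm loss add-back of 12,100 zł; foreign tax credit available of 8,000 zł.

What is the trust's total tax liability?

Supplementary minimum tax:
  Adjusted income: 62,000 zł + 4,000 zł + 12,100 zł = 78,100 zł
  Less exemption 60,000 zł → base 18,100 zł
  18,100 zł × 22% = 3,982 zł

Regular tax:
  59,000 zł × 15% = 8,850 zł
  3,000 zł × 21% = 630 zł
  → 9,480 zł
  Less foreign tax credit 8,000 zł → 1,480 zł

3,982 zł > 1,480 zł, so the supplementary minimum tax is the binding amount.

3,982 zł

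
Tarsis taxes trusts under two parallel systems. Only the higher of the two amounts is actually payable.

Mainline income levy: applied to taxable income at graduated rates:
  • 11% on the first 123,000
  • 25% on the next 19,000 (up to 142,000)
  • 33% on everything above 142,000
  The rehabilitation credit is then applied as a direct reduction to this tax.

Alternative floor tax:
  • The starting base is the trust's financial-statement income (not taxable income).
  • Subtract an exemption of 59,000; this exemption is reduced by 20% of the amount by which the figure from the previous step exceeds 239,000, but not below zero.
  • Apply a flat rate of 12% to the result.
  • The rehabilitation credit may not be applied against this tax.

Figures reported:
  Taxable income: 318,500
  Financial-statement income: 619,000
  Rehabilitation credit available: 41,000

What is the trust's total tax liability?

Alternative floor tax:
  Base (financial-statement income): 619,000
  Exemption: 20% × (619,000 − 239,000) = 76,000 ≥ 59,000, so the exemption is fully phased out
  Base: 619,000 − 0 = 619,000
  619,000 × 12% = 74,280

Mainline income levy:
  123,000 × 11% = 13,530
  19,000 × 25% = 4,750
  176,500 × 33% = 58,245
  → 76,525
  Less rehabilitation credit 41,000 → 35,525

74,280 > 35,525, so the alternative floor tax is the binding amount.

74,280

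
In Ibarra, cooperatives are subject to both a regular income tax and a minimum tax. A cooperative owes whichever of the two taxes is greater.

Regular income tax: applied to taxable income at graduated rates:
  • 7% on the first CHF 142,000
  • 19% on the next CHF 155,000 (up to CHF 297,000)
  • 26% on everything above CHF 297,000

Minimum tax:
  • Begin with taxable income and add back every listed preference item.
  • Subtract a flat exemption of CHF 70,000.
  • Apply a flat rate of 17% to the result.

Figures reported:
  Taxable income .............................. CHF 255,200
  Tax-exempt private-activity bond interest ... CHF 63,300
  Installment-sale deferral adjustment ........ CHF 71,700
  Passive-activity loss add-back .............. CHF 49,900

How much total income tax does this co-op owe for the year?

CHF 62,917

Minimum tax:
  Adjusted income: CHF 255,200 + CHF 63,300 + CHF 71,700 + CHF 49,900 = CHF 440,100
  Less exemption CHF 70,000 → base CHF 370,100
  CHF 370,100 × 17% = CHF 62,917

Regular income tax:
  CHF 142,000 × 7% = CHF 9,940
  CHF 113,200 × 19% = CHF 21,508
  → CHF 31,448

CHF 62,917 > CHF 31,448, so the minimum tax is the binding amount.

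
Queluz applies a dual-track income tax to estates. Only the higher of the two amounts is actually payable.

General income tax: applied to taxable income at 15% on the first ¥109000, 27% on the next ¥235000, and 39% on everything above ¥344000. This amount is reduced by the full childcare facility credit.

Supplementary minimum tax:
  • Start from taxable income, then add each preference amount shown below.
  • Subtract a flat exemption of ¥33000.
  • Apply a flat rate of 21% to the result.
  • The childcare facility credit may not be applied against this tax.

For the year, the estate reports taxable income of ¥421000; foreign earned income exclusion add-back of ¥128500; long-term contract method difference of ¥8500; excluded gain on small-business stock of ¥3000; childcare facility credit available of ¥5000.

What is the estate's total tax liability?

¥110880

Supplementary minimum tax:
  Adjusted income: ¥421000 + ¥128500 + ¥8500 + ¥3000 = ¥561000
  Less exemption ¥33000 → base ¥528000
  ¥528000 × 21% = ¥110880

General income tax:
  ¥109000 × 15% = ¥16350
  ¥235000 × 27% = ¥63450
  ¥77000 × 39% = ¥30030
  → ¥109830
  Less childcare facility credit ¥5000 → ¥104830

¥110880 > ¥104830, so the supplementary minimum tax is the binding amount.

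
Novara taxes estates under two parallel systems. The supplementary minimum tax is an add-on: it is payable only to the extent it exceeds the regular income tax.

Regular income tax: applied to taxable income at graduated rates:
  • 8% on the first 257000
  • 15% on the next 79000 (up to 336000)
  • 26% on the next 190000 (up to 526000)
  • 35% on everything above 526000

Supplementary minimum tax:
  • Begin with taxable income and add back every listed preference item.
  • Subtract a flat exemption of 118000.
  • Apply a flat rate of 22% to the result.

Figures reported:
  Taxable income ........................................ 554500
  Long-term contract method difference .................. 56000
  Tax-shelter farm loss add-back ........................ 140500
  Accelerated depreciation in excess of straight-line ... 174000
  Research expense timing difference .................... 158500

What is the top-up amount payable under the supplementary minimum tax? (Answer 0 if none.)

Regular income tax:
  257000 × 8% = 20560
  79000 × 15% = 11850
  190000 × 26% = 49400
  28500 × 35% = 9975
  → 91785

Supplementary minimum tax:
  Adjusted income: 554500 + 56000 + 140500 + 174000 + 158500 = 1083500
  Less exemption 118000 → base 965500
  965500 × 22% = 212410

Excess of supplementary minimum tax over regular income tax: 212410 − 91785 = 120625.

120625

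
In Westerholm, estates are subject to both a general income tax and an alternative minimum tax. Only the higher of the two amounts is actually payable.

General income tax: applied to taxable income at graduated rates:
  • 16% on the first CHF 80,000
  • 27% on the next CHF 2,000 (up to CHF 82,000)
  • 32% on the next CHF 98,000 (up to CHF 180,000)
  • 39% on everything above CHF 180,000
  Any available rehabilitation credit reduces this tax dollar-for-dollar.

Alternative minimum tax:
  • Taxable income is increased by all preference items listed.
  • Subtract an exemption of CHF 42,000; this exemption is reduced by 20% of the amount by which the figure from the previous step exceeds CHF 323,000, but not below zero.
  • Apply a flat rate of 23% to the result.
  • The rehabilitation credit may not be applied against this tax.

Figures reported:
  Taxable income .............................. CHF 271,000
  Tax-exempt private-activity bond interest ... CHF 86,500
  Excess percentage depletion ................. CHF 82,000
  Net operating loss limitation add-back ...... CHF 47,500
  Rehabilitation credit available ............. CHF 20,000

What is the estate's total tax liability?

Alternative minimum tax:
  Adjusted income: CHF 271,000 + CHF 86,500 + CHF 82,000 + CHF 47,500 = CHF 487,000
  Exemption: CHF 42,000 − 20% × (CHF 487,000 − CHF 323,000) = CHF 42,000 − CHF 32,800 = CHF 9,200
  Base: CHF 487,000 − CHF 9,200 = CHF 477,800
  CHF 477,800 × 23% = CHF 109,894

General income tax:
  CHF 80,000 × 16% = CHF 12,800
  CHF 2,000 × 27% = CHF 540
  CHF 98,000 × 32% = CHF 31,360
  CHF 91,000 × 39% = CHF 35,490
  → CHF 80,190
  Less rehabilitation credit CHF 20,000 → CHF 60,190

CHF 109,894 > CHF 60,190, so the alternative minimum tax is the binding amount.

CHF 109,894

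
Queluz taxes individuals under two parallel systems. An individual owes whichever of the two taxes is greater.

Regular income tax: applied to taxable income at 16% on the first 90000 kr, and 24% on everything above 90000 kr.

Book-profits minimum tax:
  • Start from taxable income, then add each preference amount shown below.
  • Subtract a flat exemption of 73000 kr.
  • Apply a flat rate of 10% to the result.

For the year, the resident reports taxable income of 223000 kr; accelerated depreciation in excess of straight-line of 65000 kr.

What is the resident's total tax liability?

Book-profits minimum tax:
  Adjusted income: 223000 kr + 65000 kr = 288000 kr
  Less exemption 73000 kr → base 215000 kr
  215000 kr × 10% = 21500 kr

Regular income tax:
  90000 kr × 16% = 14400 kr
  133000 kr × 24% = 31920 kr
  → 46320 kr

46320 kr > 21500 kr, so the regular income tax governs.

46320 kr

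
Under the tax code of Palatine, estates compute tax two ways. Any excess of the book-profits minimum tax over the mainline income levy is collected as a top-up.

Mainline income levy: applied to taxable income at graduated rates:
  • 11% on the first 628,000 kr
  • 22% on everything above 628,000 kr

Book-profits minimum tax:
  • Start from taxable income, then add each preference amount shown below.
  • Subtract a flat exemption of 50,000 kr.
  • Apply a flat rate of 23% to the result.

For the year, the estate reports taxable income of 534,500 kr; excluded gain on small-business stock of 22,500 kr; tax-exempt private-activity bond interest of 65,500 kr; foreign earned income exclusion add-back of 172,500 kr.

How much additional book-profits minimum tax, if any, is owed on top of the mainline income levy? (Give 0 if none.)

Mainline income levy:
  534,500 kr × 11% = 58,795 kr

Book-profits minimum tax:
  Adjusted income: 534,500 kr + 22,500 kr + 65,500 kr + 172,500 kr = 795,000 kr
  Less exemption 50,000 kr → base 745,000 kr
  745,000 kr × 23% = 171,350 kr

Excess of book-profits minimum tax over mainline income levy: 171,350 kr − 58,795 kr = 112,555 kr.

112,555 kr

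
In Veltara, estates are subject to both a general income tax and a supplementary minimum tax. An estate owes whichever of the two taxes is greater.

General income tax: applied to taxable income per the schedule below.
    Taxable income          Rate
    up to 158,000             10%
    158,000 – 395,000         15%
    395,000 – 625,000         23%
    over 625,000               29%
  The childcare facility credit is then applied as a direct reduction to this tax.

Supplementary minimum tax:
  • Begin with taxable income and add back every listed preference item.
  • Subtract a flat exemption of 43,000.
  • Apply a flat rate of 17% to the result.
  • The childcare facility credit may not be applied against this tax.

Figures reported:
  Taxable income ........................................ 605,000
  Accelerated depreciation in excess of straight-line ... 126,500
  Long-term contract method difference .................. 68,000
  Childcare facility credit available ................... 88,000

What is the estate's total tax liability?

128,605

Supplementary minimum tax:
  Adjusted income: 605,000 + 126,500 + 68,000 = 799,500
  Less exemption 43,000 → base 756,500
  756,500 × 17% = 128,605

General income tax:
  158,000 × 10% = 15,800
  237,000 × 15% = 35,550
  210,000 × 23% = 48,300
  → 99,650
  Less childcare facility credit 88,000 → 11,650

128,605 > 11,650, so the supplementary minimum tax is the binding amount.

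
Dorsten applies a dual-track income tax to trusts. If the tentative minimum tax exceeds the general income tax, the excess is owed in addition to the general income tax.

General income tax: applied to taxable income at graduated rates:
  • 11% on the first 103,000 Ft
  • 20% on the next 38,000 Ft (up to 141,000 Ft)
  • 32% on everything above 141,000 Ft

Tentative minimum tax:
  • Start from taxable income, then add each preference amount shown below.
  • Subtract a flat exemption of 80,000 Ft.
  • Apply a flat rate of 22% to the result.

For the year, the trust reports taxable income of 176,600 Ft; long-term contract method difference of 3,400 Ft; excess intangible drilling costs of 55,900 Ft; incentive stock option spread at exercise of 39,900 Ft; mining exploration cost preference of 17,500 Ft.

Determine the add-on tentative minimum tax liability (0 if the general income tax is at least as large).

16,604 Ft

Tentative minimum tax:
  Adjusted income: 176,600 Ft + 3,400 Ft + 55,900 Ft + 39,900 Ft + 17,500 Ft = 293,300 Ft
  Less exemption 80,000 Ft → base 213,300 Ft
  213,300 Ft × 22% = 46,926 Ft

General income tax:
  103,000 Ft × 11% = 11,330 Ft
  38,000 Ft × 20% = 7,600 Ft
  35,600 Ft × 32% = 11,392 Ft
  → 30,322 Ft

Excess of tentative minimum tax over general income tax: 46,926 Ft − 30,322 Ft = 16,604 Ft.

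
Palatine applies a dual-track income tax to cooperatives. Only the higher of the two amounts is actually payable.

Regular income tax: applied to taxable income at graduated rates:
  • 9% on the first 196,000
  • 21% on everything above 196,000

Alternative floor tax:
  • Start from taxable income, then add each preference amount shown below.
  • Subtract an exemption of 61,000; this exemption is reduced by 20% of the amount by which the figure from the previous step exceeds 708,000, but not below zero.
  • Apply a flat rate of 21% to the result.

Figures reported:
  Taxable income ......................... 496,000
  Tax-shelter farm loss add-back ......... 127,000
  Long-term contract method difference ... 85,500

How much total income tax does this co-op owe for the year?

Alternative floor tax:
  Adjusted income: 496,000 + 127,000 + 85,500 = 708,500
  Exemption: 61,000 − 20% × (708,500 − 708,000) = 61,000 − 100 = 60,900
  Base: 708,500 − 60,900 = 647,600
  647,600 × 21% = 135,996

Regular income tax:
  196,000 × 9% = 17,640
  300,000 × 21% = 63,000
  → 80,640

135,996 > 80,640, so the alternative floor tax is the binding amount.

135,996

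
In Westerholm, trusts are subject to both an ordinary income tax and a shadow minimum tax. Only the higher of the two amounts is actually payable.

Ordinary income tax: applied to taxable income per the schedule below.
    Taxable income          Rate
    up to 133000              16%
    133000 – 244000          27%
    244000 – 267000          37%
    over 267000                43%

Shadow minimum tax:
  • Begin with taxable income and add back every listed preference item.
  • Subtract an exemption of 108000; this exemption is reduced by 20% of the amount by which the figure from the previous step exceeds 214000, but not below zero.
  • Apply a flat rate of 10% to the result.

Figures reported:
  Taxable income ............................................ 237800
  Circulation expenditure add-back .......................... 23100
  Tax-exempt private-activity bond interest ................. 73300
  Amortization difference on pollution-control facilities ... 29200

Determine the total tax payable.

Ordinary income tax:
  133000 × 16% = 21280
  104800 × 27% = 28296
  → 49576

Shadow minimum tax:
  Adjusted income: 237800 + 23100 + 73300 + 29200 = 363400
  Exemption: 108000 − 20% × (363400 − 214000) = 108000 − 29880 = 78120
  Base: 363400 − 78120 = 285280
  285280 × 10% = 28528

49576 > 28528, so the ordinary income tax governs.

49576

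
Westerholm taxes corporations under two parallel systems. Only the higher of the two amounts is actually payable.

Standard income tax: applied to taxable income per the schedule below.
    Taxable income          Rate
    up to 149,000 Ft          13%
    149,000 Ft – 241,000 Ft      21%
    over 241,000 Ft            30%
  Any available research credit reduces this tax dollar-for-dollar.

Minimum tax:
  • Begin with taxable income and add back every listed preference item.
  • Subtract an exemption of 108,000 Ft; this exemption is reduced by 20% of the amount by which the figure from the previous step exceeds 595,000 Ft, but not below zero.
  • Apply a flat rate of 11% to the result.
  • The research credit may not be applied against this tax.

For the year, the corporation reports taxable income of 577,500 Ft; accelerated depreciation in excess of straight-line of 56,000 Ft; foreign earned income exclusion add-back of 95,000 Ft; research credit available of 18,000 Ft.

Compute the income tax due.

121,640 Ft

Minimum tax:
  Adjusted income: 577,500 Ft + 56,000 Ft + 95,000 Ft = 728,500 Ft
  Exemption: 108,000 Ft − 20% × (728,500 Ft − 595,000 Ft) = 108,000 Ft − 26,700 Ft = 81,300 Ft
  Base: 728,500 Ft − 81,300 Ft = 647,200 Ft
  647,200 Ft × 11% = 71,192 Ft

Standard income tax:
  149,000 Ft × 13% = 19,370 Ft
  92,000 Ft × 21% = 19,320 Ft
  336,500 Ft × 30% = 100,950 Ft
  → 139,640 Ft
  Less research credit 18,000 Ft → 121,640 Ft

121,640 Ft > 71,192 Ft, so the standard income tax governs.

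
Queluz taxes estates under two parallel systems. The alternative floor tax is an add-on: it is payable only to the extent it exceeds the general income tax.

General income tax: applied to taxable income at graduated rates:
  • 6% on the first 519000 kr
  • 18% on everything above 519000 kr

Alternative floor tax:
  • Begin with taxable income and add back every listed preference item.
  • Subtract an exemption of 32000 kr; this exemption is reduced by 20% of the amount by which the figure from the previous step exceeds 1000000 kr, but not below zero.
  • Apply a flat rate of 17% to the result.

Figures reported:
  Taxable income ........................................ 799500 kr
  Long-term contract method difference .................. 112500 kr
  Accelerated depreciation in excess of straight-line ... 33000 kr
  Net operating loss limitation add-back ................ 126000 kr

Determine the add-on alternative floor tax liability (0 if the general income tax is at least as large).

97414 kr

General income tax:
  519000 kr × 6% = 31140 kr
  280500 kr × 18% = 50490 kr
  → 81630 kr

Alternative floor tax:
  Adjusted income: 799500 kr + 112500 kr + 33000 kr + 126000 kr = 1071000 kr
  Exemption: 32000 kr − 20% × (1071000 kr − 1000000 kr) = 32000 kr − 14200 kr = 17800 kr
  Base: 1071000 kr − 17800 kr = 1053200 kr
  1053200 kr × 17% = 179044 kr

Excess of alternative floor tax over general income tax: 179044 kr − 81630 kr = 97414 kr.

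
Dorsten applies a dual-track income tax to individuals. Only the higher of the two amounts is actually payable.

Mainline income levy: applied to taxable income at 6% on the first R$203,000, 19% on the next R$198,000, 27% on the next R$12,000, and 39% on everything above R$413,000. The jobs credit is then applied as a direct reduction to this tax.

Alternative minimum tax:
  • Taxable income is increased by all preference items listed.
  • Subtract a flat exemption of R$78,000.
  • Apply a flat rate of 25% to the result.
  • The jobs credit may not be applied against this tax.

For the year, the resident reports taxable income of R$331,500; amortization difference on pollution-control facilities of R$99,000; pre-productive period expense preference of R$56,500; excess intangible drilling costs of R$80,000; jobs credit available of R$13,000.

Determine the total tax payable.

R$122,250

Alternative minimum tax:
  Adjusted income: R$331,500 + R$99,000 + R$56,500 + R$80,000 = R$567,000
  Less exemption R$78,000 → base R$489,000
  R$489,000 × 25% = R$122,250

Mainline income levy:
  R$203,000 × 6% = R$12,180
  R$128,500 × 19% = R$24,415
  → R$36,595
  Less jobs credit R$13,000 → R$23,595

R$122,250 > R$23,595, so the alternative minimum tax is the binding amount.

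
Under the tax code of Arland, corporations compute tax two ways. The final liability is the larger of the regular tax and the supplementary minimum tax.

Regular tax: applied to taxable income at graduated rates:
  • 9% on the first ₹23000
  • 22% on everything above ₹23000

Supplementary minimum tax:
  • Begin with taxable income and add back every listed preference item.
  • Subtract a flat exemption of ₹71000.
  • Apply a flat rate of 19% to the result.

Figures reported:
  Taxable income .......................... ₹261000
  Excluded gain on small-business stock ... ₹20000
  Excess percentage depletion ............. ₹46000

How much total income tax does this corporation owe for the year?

Supplementary minimum tax:
  Adjusted income: ₹261000 + ₹20000 + ₹46000 = ₹327000
  Less exemption ₹71000 → base ₹256000
  ₹256000 × 19% = ₹48640

Regular tax:
  ₹23000 × 9% = ₹2070
  ₹238000 × 22% = ₹52360
  → ₹54430

₹54430 > ₹48640, so the regular tax governs.

₹54430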